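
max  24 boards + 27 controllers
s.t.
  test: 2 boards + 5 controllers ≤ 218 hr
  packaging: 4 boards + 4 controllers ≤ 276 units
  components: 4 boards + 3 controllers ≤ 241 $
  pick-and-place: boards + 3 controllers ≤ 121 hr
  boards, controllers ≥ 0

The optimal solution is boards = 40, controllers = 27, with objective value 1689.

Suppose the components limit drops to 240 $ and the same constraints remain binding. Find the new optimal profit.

1684

Binding: components and pick-and-place. Non-binding: test (3 unused), packaging (8 unused).
By complementary slackness, y = 0 for the non-binding constraints.
Dual feasibility on the basic columns requires 4·y_components + 1·y_pick-and-place = 24, 3·y_components + 3·y_pick-and-place = 27.
Solving: y_components = 5, y_pick-and-place = 4.
Δz = y_components·Δb = 5 × (-1) = -5, so new z* = 1689 − 5 = 1684.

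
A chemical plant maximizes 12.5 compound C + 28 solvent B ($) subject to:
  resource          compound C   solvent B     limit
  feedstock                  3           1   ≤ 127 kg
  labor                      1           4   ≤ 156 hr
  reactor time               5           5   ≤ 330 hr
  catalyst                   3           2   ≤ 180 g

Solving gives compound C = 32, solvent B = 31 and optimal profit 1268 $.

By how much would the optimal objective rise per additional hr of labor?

6.5

Binding: feedstock and labor. Non-binding: reactor time (15 unused), catalyst (22 unused).
Slack constraints have shadow price 0 (complementary slackness).
Dual feasibility on the basic columns requires 3·y_feedstock + 1·y_labor = 12.5, 1·y_feedstock + 4·y_labor = 28.
→ y_feedstock = 2 and y_labor = 6.5.
Shadow price of labor = 6.5.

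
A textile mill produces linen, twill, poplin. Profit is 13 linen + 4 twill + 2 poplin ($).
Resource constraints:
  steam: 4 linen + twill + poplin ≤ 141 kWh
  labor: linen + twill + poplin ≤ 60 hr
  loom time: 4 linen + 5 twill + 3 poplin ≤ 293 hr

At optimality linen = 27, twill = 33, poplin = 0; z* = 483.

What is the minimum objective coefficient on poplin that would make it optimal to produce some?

At the optimum: steam uses 141 of 141 (binding); labor uses 60 of 60 (binding); loom time uses 273 of 293 (slack = 20).
By complementary slackness, y = 0 for the non-binding constraint.
The binding rows give the dual system: 4·y_steam + 1·y_labor = 13 and 1·y_steam + 1·y_labor = 4.
This yields shadow prices y_steam = 3, y_labor = 1.
poplin enters the basis when its profit ≥ yᵀa₃ = 3·1 + 1·1 = 4.

4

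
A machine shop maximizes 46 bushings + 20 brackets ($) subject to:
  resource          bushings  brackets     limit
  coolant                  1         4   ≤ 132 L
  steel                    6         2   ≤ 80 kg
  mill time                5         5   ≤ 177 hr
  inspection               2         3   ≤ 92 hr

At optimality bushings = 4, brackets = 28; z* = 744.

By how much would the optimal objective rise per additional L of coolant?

Binding: steel and inspection. Non-binding: coolant (16 unused), mill time (17 unused).
By complementary slackness, y = 0 for the non-binding constraints.
The binding rows give the dual system: 6·y_steel + 2·y_inspection = 46 and 2·y_steel + 3·y_inspection = 20.
→ y_steel = 7 and y_inspection = 2.
Shadow price of coolant = 0.

0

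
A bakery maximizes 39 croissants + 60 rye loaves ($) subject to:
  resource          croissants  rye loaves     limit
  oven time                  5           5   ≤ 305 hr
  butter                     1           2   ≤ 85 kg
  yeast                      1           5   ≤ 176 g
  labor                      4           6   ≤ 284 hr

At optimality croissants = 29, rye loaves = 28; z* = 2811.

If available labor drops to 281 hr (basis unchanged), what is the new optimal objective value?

At the optimum: oven time uses 285 of 305 (slack = 20); butter uses 85 of 85 (binding); yeast uses 169 of 176 (slack = 7); labor uses 284 of 284 (binding).
Slack constraints have shadow price 0 (complementary slackness).
Dual feasibility on the basic columns requires 1·y_butter + 4·y_labor = 39, 2·y_butter + 6·y_labor = 60.
Solving: y_butter = 3, y_labor = 9.
Δz = y_labor·Δb = 9 × (-3) = -27, so new z* = 2811 − 27 = 2784.

2784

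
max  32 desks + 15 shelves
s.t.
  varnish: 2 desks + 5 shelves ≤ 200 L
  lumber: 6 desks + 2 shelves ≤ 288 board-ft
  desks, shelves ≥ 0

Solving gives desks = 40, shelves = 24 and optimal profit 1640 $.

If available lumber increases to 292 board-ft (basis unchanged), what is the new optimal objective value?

1660

Check each constraint at x*: varnish 200/200 (tight); lumber 288/288 (tight).
From A_Bᵀ y = c: 2·y_varnish + 6·y_lumber = 32; 5·y_varnish + 2·y_lumber = 15.
→ y_varnish = 1 and y_lumber = 5.
Δz = y_lumber·Δb = 5 × (4) = 20, so new z* = 1640 + 20 = 1660.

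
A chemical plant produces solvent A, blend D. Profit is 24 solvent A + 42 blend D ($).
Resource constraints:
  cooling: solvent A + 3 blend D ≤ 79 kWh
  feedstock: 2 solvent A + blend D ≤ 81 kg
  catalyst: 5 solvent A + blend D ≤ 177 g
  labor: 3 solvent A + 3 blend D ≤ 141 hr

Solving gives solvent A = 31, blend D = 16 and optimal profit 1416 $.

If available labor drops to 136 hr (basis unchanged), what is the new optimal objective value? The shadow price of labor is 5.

Δb = -5, so new z* = 1416 + (5)·(-5) = 1416 − 25 = 1391.

1391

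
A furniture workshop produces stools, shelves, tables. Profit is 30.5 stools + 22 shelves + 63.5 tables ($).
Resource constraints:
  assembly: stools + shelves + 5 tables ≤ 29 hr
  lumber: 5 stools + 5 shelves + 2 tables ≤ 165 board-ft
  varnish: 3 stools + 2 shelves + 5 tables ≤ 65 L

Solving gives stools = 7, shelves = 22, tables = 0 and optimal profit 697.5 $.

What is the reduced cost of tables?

Check each constraint at x*: assembly 29/29 (tight); lumber 145/165 (slack 20); varnish 65/65 (tight).
By complementary slackness, y = 0 for the non-binding constraint.
Dual feasibility on the basic columns requires 1·y_assembly + 3·y_varnish = 30.5, 1·y_assembly + 2·y_varnish = 22.
This yields shadow prices y_assembly = 5, y_varnish = 8.5.
Reduced cost of tables: c₃ − yᵀa₃ = 63.5 − (5·5 + 8.5·5) = 63.5 − 67.5 = -4.

-4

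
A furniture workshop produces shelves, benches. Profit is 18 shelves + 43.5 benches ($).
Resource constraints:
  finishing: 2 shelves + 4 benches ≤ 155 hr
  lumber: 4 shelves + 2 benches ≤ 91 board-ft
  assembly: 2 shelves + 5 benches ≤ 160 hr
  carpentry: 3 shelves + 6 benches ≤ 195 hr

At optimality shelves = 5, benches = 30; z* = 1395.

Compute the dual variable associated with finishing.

0

Binding: assembly and carpentry. Non-binding: finishing (25 unused), lumber (11 unused).
Since finishing, lumber are not tight, their duals are 0.
Dual feasibility on the basic columns requires 2·y_assembly + 3·y_carpentry = 18, 5·y_assembly + 6·y_carpentry = 43.5.
Solving: y_assembly = 7.5, y_carpentry = 1.
Shadow price of finishing = 0.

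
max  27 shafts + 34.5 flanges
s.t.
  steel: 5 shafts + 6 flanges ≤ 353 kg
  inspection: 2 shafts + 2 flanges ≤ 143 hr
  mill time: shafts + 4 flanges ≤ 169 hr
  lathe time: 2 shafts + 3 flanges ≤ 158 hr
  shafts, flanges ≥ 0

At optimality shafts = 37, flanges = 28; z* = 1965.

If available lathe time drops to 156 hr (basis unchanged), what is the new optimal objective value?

1958

At the optimum: steel uses 353 of 353 (binding); inspection uses 130 of 143 (slack = 13); mill time uses 149 of 169 (slack = 20); lathe time uses 158 of 158 (binding).
By complementary slackness, y = 0 for the non-binding constraints.
Dual feasibility on the basic columns requires 5·y_steel + 2·y_lathe time = 27, 6·y_steel + 3·y_lathe time = 34.5.
This yields shadow prices y_steel = 4, y_lathe time = 3.5.
Δz = y_lathe time·Δb = 3.5 × (-2) = -7, so new z* = 1965 − 7 = 1958.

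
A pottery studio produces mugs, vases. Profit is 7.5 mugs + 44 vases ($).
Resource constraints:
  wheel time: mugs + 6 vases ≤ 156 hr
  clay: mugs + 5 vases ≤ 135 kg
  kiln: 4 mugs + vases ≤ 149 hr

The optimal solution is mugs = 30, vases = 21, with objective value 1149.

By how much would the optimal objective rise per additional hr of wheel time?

6.5

At the optimum: wheel time uses 156 of 156 (binding); clay uses 135 of 135 (binding); kiln uses 141 of 149 (slack = 8).
Since kiln is not tight, its dual is 0.
Dual feasibility on the basic columns requires 1·y_wheel time + 1·y_clay = 7.5, 6·y_wheel time + 5·y_clay = 44.
→ y_wheel time = 6.5 and y_clay = 1.
Shadow price of wheel time = 6.5.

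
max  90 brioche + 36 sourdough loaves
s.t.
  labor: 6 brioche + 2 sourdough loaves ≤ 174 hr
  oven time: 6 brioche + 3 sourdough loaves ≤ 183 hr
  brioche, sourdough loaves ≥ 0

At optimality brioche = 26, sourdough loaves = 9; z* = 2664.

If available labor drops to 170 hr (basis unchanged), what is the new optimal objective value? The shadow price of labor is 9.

2628

Δb = -4, so new z* = 2664 + (9)·(-4) = 2664 − 36 = 2628.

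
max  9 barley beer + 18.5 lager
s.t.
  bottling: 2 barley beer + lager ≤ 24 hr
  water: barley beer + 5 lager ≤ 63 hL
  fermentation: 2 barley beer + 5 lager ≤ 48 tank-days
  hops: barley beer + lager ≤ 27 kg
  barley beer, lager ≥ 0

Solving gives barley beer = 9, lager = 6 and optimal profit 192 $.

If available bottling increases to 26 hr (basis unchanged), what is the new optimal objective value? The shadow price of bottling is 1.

Δb = 2, so new z* = 192 + (1)·(2) = 192 + 2 = 194.

194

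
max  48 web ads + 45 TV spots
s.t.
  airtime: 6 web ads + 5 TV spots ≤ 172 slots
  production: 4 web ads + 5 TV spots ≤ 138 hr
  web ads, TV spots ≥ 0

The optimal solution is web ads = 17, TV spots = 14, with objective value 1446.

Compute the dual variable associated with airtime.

Check each constraint at x*: airtime 172/172 (tight); production 138/138 (tight).
Dual feasibility on the basic columns requires 6·y_airtime + 4·y_production = 48, 5·y_airtime + 5·y_production = 45.
Solving: y_airtime = 6, y_production = 3.
Shadow price of airtime = 6.

6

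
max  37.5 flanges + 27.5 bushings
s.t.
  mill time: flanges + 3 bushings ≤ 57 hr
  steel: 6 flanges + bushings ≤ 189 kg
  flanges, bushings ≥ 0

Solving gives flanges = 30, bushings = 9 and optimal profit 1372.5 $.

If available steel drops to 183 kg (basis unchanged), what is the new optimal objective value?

1342.5

At the optimum: mill time uses 57 of 57 (binding); steel uses 189 of 189 (binding).
The binding rows give the dual system: 1·y_mill time + 6·y_steel = 37.5 and 3·y_mill time + 1·y_steel = 27.5.
This yields shadow prices y_mill time = 7.5, y_steel = 5.
Δz = y_steel·Δb = 5 × (-6) = -30, so new z* = 1372.5 − 30 = 1342.5.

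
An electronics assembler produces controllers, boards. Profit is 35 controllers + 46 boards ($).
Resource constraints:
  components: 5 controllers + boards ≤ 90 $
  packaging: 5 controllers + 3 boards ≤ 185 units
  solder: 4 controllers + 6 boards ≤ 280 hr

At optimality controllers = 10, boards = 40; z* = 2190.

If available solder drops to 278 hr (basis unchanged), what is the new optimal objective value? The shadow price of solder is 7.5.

2175

Δb = -2, so new z* = 2190 + (7.5)·(-2) = 2190 − 15 = 2175.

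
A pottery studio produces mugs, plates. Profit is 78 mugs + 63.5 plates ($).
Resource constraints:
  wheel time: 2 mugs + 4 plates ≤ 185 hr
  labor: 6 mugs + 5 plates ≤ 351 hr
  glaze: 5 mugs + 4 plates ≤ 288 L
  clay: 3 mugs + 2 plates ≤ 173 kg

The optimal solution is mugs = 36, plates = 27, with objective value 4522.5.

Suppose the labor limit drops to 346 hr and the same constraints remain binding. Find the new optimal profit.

4495

Binding: labor and glaze. Non-binding: wheel time (5 unused), clay (11 unused).
Since wheel time, clay are not tight, their duals are 0.
From A_Bᵀ y = c: 6·y_labor + 5·y_glaze = 78; 5·y_labor + 4·y_glaze = 63.5.
This yields shadow prices y_labor = 5.5, y_glaze = 9.
Δz = y_labor·Δb = 5.5 × (-5) = -27.5, so new z* = 4522.5 − 27.5 = 4495.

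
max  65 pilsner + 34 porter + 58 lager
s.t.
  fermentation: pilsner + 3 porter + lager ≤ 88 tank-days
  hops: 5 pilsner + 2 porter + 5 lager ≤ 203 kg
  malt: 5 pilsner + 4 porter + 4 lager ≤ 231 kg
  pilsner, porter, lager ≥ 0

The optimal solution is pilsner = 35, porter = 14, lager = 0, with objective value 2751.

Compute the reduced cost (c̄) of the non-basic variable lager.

-3

Binding: hops and malt. Non-binding: fermentation (11 unused).
Since fermentation is not tight, its dual is 0.
The binding rows give the dual system: 5·y_hops + 5·y_malt = 65 and 2·y_hops + 4·y_malt = 34.
This yields shadow prices y_hops = 9, y_malt = 4.
Reduced cost of lager: c₃ − yᵀa₃ = 58 − (9·5 + 4·4) = 58 − 61 = -3.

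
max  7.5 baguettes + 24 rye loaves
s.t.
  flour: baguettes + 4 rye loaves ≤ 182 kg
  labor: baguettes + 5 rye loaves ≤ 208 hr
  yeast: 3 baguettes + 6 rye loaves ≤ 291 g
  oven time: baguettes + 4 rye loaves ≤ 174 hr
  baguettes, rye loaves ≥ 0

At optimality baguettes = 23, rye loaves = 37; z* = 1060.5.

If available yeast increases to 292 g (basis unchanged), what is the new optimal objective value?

At the optimum: flour uses 171 of 182 (slack = 11); labor uses 208 of 208 (binding); yeast uses 291 of 291 (binding); oven time uses 171 of 174 (slack = 3).
Slack constraints have shadow price 0 (complementary slackness).
Dual feasibility on the basic columns requires 1·y_labor + 3·y_yeast = 7.5, 5·y_labor + 6·y_yeast = 24.
Solving: y_labor = 3, y_yeast = 1.5.
Δz = y_yeast·Δb = 1.5 × (1) = 1.5, so new z* = 1060.5 + 1.5 = 1062.

1062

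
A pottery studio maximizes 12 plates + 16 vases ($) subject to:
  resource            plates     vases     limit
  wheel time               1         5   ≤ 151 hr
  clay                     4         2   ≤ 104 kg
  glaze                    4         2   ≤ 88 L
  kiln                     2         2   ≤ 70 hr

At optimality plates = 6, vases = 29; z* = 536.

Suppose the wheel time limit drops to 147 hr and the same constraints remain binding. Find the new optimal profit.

Check each constraint at x*: wheel time 151/151 (tight); clay 82/104 (slack 22); glaze 82/88 (slack 6); kiln 70/70 (tight).
Since clay, glaze are not tight, their duals are 0.
The binding rows give the dual system: 1·y_wheel time + 2·y_kiln = 12 and 5·y_wheel time + 2·y_kiln = 16.
Solving: y_wheel time = 1, y_kiln = 5.5.
Δz = y_wheel time·Δb = 1 × (-4) = -4, so new z* = 536 − 4 = 532.

532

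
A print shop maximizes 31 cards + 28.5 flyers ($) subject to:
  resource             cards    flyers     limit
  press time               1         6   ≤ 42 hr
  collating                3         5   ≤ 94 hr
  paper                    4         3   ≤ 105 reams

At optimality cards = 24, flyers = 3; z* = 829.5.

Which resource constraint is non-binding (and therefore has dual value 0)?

press time: 42/42 (binding)
collating: 87/94 (slack 7)
paper: 105/105 (binding)
By complementary slackness, a constraint with positive slack has shadow price 0 → collating.

collating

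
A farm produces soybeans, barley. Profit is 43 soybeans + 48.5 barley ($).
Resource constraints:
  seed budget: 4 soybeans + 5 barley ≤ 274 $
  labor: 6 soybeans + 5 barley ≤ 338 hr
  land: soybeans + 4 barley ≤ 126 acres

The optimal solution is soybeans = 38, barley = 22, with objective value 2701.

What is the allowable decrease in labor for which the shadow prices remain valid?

Binding constraints: labor, land. The basis is B = [[6,5],[1,4]] with det 19.
Per unit decrease in labor, x* moves by d = (-0.2105, 0.0526).
The basis stays optimal until soybeans reaches 0; allowable decrease = 180.5 hr.

180.5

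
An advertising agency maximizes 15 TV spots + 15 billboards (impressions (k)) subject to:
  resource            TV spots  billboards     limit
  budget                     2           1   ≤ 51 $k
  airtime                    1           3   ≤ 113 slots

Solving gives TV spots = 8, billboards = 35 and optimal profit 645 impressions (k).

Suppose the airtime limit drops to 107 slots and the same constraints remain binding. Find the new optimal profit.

At the optimum: budget uses 51 of 51 (binding); airtime uses 113 of 113 (binding).
Dual feasibility on the basic columns requires 2·y_budget + 1·y_airtime = 15, 1·y_budget + 3·y_airtime = 15.
This yields shadow prices y_budget = 6, y_airtime = 3.
Δz = y_airtime·Δb = 3 × (-6) = -18, so new z* = 645 − 18 = 627.

627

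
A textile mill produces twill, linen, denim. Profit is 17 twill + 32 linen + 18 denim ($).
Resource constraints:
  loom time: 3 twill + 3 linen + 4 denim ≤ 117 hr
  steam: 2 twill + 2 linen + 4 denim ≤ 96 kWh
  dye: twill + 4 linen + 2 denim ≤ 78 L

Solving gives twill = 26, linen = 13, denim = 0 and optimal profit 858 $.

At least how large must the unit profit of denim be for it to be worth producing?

26

Check each constraint at x*: loom time 117/117 (tight); steam 78/96 (slack 18); dye 78/78 (tight).
Slack constraints have shadow price 0 (complementary slackness).
The binding rows give the dual system: 3·y_loom time + 1·y_dye = 17 and 3·y_loom time + 4·y_dye = 32.
Solving: y_loom time = 4, y_dye = 5.
denim enters the basis when its profit ≥ yᵀa₃ = 4·4 + 5·2 = 26.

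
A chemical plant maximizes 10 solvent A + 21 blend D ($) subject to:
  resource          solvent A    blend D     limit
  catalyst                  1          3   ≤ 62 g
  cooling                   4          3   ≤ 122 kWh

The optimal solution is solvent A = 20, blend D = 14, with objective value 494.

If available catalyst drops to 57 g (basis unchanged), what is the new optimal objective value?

Check each constraint at x*: catalyst 62/62 (tight); cooling 122/122 (tight).
The binding rows give the dual system: 1·y_catalyst + 4·y_cooling = 10 and 3·y_catalyst + 3·y_cooling = 21.
Solving: y_catalyst = 6, y_cooling = 1.
Δz = y_catalyst·Δb = 6 × (-5) = -30, so new z* = 494 − 30 = 464.

464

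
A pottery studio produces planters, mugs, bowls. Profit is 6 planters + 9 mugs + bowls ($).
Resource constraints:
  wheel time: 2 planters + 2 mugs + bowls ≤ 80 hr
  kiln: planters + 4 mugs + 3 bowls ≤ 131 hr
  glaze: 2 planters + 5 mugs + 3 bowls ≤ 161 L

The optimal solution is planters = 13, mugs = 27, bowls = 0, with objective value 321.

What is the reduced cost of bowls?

Check each constraint at x*: wheel time 80/80 (tight); kiln 121/131 (slack 10); glaze 161/161 (tight).
Since kiln is not tight, its dual is 0.
From A_Bᵀ y = c: 2·y_wheel time + 2·y_glaze = 6; 2·y_wheel time + 5·y_glaze = 9.
→ y_wheel time = 2 and y_glaze = 1.
Reduced cost of bowls: c₃ − yᵀa₃ = 1 − (2·1 + 1·3) = 1 − 5 = -4.

-4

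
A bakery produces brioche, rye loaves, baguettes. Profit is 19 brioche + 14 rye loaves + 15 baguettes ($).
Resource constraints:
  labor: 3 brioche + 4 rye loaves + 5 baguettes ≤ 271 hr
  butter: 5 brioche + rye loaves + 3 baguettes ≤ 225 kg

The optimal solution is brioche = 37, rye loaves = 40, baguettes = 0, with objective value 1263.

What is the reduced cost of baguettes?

Both labor and butter are binding at x*.
From A_Bᵀ y = c: 3·y_labor + 5·y_butter = 19; 4·y_labor + 1·y_butter = 14.
This yields shadow prices y_labor = 3, y_butter = 2.
Reduced cost of baguettes: c₃ − yᵀa₃ = 15 − (3·5 + 2·3) = 15 − 21 = -6.

-6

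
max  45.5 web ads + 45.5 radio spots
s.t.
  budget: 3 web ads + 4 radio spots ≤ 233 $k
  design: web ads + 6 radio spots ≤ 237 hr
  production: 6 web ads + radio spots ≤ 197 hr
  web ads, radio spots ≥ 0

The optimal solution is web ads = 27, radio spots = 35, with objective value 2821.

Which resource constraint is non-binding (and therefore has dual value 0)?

budget: 221/233 (slack 12)
design: 237/237 (binding)
production: 197/197 (binding)
By complementary slackness, a constraint with positive slack has shadow price 0 → budget.

budget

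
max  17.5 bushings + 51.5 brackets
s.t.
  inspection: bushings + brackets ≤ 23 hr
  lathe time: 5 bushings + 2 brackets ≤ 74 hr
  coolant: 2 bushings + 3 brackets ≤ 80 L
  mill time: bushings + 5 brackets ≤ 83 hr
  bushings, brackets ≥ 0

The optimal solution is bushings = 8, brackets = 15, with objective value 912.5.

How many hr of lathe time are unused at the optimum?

4

lathe time used = 5·8 + 2·15 = 70; slack = 74 − 70 = 4.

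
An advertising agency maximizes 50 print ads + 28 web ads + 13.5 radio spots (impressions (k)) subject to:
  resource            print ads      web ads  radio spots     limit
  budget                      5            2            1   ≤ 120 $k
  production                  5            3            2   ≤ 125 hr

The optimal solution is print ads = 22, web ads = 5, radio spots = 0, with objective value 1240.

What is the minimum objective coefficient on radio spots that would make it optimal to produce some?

18

Both budget and production are binding at x*.
From A_Bᵀ y = c: 5·y_budget + 5·y_production = 50; 2·y_budget + 3·y_production = 28.
→ y_budget = 2 and y_production = 8.
radio spots enters the basis when its profit ≥ yᵀa₃ = 2·1 + 8·2 = 18.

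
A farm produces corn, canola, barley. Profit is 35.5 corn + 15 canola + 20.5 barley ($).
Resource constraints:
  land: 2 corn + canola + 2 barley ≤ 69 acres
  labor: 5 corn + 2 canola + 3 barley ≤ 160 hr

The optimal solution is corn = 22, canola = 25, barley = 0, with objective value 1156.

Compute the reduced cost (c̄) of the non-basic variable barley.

-4

Check each constraint at x*: land 69/69 (tight); labor 160/160 (tight).
From A_Bᵀ y = c: 2·y_land + 5·y_labor = 35.5; 1·y_land + 2·y_labor = 15.
This yields shadow prices y_land = 4, y_labor = 5.5.
Reduced cost of barley: c₃ − yᵀa₃ = 20.5 − (4·2 + 5.5·3) = 20.5 − 24.5 = -4.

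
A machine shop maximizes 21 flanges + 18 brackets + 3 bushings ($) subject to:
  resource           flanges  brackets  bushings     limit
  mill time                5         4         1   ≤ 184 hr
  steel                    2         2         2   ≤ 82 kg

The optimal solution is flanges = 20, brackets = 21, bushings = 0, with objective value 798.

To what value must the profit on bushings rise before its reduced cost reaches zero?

9

Check each constraint at x*: mill time 184/184 (tight); steel 82/82 (tight).
The binding rows give the dual system: 5·y_mill time + 2·y_steel = 21 and 4·y_mill time + 2·y_steel = 18.
→ y_mill time = 3 and y_steel = 3.
bushings enters the basis when its profit ≥ yᵀa₃ = 3·1 + 3·2 = 9.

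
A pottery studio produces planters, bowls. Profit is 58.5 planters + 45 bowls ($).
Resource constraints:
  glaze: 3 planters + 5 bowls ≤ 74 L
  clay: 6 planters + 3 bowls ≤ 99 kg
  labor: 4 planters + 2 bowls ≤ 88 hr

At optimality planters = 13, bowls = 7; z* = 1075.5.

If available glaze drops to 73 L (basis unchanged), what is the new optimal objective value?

1071

Check each constraint at x*: glaze 74/74 (tight); clay 99/99 (tight); labor 66/88 (slack 22).
Slack constraints have shadow price 0 (complementary slackness).
Dual feasibility on the basic columns requires 3·y_glaze + 6·y_clay = 58.5, 5·y_glaze + 3·y_clay = 45.
→ y_glaze = 4.5 and y_clay = 7.5.
Δz = y_glaze·Δb = 4.5 × (-1) = -4.5, so new z* = 1075.5 − 4.5 = 1071.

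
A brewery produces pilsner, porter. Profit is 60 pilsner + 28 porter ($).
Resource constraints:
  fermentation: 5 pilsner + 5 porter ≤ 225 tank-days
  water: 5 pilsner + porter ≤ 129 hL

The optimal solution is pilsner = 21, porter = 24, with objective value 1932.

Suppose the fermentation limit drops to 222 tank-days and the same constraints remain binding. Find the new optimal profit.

1920

Check each constraint at x*: fermentation 225/225 (tight); water 129/129 (tight).
Dual feasibility on the basic columns requires 5·y_fermentation + 5·y_water = 60, 5·y_fermentation + 1·y_water = 28.
Solving: y_fermentation = 4, y_water = 8.
Δz = y_fermentation·Δb = 4 × (-3) = -12, so new z* = 1932 − 12 = 1920.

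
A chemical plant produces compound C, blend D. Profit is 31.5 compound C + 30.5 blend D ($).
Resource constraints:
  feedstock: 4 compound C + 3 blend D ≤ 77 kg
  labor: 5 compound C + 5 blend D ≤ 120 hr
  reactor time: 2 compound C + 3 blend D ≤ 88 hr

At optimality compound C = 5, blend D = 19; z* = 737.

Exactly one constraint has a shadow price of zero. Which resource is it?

feedstock: 77/77 (binding)
labor: 120/120 (binding)
reactor time: 67/88 (slack 21)
By complementary slackness, a constraint with positive slack has shadow price 0 → reactor time.

reactor time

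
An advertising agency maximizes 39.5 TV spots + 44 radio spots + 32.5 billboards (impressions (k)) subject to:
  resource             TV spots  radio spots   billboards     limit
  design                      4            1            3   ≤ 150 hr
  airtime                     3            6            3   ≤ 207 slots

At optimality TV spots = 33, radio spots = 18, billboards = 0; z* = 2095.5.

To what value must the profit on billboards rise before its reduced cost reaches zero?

34.5

Check each constraint at x*: design 150/150 (tight); airtime 207/207 (tight).
From A_Bᵀ y = c: 4·y_design + 3·y_airtime = 39.5; 1·y_design + 6·y_airtime = 44.
Solving: y_design = 5, y_airtime = 6.5.
billboards enters the basis when its profit ≥ yᵀa₃ = 5·3 + 6.5·3 = 34.5.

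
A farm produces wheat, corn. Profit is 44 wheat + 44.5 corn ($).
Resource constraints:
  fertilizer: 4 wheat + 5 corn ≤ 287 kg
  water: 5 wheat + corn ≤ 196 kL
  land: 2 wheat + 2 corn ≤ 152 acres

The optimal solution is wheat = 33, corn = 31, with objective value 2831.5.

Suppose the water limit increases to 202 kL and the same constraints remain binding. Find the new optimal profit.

2843.5

Binding: fertilizer and water. Non-binding: land (24 unused).
Since land is not tight, its dual is 0.
The binding rows give the dual system: 4·y_fertilizer + 5·y_water = 44 and 5·y_fertilizer + 1·y_water = 44.5.
This yields shadow prices y_fertilizer = 8.5, y_water = 2.
Δz = y_water·Δb = 2 × (6) = 12, so new z* = 2831.5 + 12 = 2843.5.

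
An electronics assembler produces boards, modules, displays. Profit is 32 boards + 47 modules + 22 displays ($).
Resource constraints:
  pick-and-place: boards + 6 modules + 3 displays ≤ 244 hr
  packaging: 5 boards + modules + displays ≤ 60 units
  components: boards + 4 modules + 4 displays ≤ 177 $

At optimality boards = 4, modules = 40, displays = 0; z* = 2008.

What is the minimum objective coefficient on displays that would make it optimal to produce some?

26

Check each constraint at x*: pick-and-place 244/244 (tight); packaging 60/60 (tight); components 164/177 (slack 13).
By complementary slackness, y = 0 for the non-binding constraint.
The binding rows give the dual system: 1·y_pick-and-place + 5·y_packaging = 32 and 6·y_pick-and-place + 1·y_packaging = 47.
→ y_pick-and-place = 7 and y_packaging = 5.
displays enters the basis when its profit ≥ yᵀa₃ = 7·3 + 5·1 = 26.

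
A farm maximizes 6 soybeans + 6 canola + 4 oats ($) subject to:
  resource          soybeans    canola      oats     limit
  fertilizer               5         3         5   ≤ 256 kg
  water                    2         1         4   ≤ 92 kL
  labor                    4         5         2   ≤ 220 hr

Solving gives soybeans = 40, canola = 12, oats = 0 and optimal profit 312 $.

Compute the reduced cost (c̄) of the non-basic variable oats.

-2

At the optimum: fertilizer uses 236 of 256 (slack = 20); water uses 92 of 92 (binding); labor uses 220 of 220 (binding).
Since fertilizer is not tight, its dual is 0.
Dual feasibility on the basic columns requires 2·y_water + 4·y_labor = 6, 1·y_water + 5·y_labor = 6.
Solving: y_water = 1, y_labor = 1.
Reduced cost of oats: c₃ − yᵀa₃ = 4 − (1·4 + 1·2) = 4 − 6 = -2.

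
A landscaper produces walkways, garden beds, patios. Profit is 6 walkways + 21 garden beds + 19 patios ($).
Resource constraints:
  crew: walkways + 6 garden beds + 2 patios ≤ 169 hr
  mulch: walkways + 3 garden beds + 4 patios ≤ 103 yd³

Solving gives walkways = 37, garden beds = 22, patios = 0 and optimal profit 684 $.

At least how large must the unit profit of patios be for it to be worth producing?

22

At the optimum: crew uses 169 of 169 (binding); mulch uses 103 of 103 (binding).
The binding rows give the dual system: 1·y_crew + 1·y_mulch = 6 and 6·y_crew + 3·y_mulch = 21.
Solving: y_crew = 1, y_mulch = 5.
patios enters the basis when its profit ≥ yᵀa₃ = 1·2 + 5·4 = 22.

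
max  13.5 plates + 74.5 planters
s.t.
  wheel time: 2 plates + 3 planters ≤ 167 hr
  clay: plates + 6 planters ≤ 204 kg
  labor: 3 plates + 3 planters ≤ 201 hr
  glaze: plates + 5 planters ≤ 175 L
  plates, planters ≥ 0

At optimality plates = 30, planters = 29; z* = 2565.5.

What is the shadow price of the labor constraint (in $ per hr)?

0

At the optimum: wheel time uses 147 of 167 (slack = 20); clay uses 204 of 204 (binding); labor uses 177 of 201 (slack = 24); glaze uses 175 of 175 (binding).
Slack constraints have shadow price 0 (complementary slackness).
The binding rows give the dual system: 1·y_clay + 1·y_glaze = 13.5 and 6·y_clay + 5·y_glaze = 74.5.
This yields shadow prices y_clay = 7, y_glaze = 6.5.
Shadow price of labor = 0.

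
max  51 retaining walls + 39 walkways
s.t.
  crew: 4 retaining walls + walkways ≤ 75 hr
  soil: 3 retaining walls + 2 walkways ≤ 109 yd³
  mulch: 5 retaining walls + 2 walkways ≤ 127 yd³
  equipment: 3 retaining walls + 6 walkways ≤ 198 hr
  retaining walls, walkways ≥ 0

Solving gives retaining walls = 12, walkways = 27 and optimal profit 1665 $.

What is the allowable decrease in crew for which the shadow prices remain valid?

Binding constraints: crew, equipment. The basis is B = [[4,1],[3,6]] with det 21.
Per unit decrease in crew, x* moves by d = (-0.2857, 0.1429).
The basis stays optimal until retaining walls reaches 0; allowable decrease = 42 hr.

42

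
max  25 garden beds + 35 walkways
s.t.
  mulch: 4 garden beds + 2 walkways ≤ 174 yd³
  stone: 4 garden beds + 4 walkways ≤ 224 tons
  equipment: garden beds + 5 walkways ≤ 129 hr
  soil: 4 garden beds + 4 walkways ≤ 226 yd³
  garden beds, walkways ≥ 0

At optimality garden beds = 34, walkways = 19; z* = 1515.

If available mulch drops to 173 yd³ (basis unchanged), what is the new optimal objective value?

1510

Binding: mulch and equipment. Non-binding: stone (12 unused), soil (14 unused).
Slack constraints have shadow price 0 (complementary slackness).
Dual feasibility on the basic columns requires 4·y_mulch + 1·y_equipment = 25, 2·y_mulch + 5·y_equipment = 35.
Solving: y_mulch = 5, y_equipment = 5.
Δz = y_mulch·Δb = 5 × (-1) = -5, so new z* = 1515 − 5 = 1510.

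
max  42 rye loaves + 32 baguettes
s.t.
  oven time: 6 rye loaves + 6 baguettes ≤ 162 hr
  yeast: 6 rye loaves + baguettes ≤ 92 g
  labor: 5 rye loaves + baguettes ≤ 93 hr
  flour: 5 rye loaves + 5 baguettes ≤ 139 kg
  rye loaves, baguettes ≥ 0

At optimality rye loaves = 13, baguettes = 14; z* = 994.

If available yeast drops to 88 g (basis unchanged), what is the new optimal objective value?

986

Check each constraint at x*: oven time 162/162 (tight); yeast 92/92 (tight); labor 79/93 (slack 14); flour 135/139 (slack 4).
Slack constraints have shadow price 0 (complementary slackness).
The binding rows give the dual system: 6·y_oven time + 6·y_yeast = 42 and 6·y_oven time + 1·y_yeast = 32.
→ y_oven time = 5 and y_yeast = 2.
Δz = y_yeast·Δb = 2 × (-4) = -8, so new z* = 994 − 8 = 986.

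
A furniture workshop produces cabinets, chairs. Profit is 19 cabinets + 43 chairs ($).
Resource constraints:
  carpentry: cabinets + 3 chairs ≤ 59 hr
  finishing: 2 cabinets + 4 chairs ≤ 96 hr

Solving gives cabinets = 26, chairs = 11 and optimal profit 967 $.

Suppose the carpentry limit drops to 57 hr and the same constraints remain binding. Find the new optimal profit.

957

At the optimum: carpentry uses 59 of 59 (binding); finishing uses 96 of 96 (binding).
The binding rows give the dual system: 1·y_carpentry + 2·y_finishing = 19 and 3·y_carpentry + 4·y_finishing = 43.
→ y_carpentry = 5 and y_finishing = 7.
Δz = y_carpentry·Δb = 5 × (-2) = -10, so new z* = 967 − 10 = 957.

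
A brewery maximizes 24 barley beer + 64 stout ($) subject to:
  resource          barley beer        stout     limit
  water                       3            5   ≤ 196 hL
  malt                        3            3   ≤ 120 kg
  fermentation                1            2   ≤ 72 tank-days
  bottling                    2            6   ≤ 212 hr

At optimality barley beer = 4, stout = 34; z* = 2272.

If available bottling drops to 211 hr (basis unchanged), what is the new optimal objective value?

2264

At the optimum: water uses 182 of 196 (slack = 14); malt uses 114 of 120 (slack = 6); fermentation uses 72 of 72 (binding); bottling uses 212 of 212 (binding).
Slack constraints have shadow price 0 (complementary slackness).
The binding rows give the dual system: 1·y_fermentation + 2·y_bottling = 24 and 2·y_fermentation + 6·y_bottling = 64.
Solving: y_fermentation = 8, y_bottling = 8.
Δz = y_bottling·Δb = 8 × (-1) = -8, so new z* = 2272 − 8 = 2264.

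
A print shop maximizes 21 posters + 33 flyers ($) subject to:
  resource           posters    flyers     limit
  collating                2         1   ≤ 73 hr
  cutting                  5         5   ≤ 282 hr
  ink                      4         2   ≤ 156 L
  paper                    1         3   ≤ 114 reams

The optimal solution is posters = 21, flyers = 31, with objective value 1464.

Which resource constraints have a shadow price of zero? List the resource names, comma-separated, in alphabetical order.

collating: 73/73 (binding)
cutting: 260/282 (slack 22)
ink: 146/156 (slack 10)
paper: 114/114 (binding)
By complementary slackness, a constraint with positive slack has shadow price 0 → cutting, ink.

cutting, ink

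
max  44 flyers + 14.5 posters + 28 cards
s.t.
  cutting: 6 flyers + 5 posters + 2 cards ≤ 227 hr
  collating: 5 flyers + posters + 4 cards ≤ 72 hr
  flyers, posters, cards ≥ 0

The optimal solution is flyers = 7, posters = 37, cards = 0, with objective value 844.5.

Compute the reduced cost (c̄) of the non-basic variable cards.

-3

At the optimum: cutting uses 227 of 227 (binding); collating uses 72 of 72 (binding).
Dual feasibility on the basic columns requires 6·y_cutting + 5·y_collating = 44, 5·y_cutting + 1·y_collating = 14.5.
Solving: y_cutting = 1.5, y_collating = 7.
Reduced cost of cards: c₃ − yᵀa₃ = 28 − (1.5·2 + 7·4) = 28 − 31 = -3.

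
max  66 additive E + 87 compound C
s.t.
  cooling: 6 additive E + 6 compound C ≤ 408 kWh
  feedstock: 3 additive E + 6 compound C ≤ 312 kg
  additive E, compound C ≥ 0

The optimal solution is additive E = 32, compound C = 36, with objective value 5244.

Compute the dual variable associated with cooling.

Both cooling and feedstock are binding at x*.
Dual feasibility on the basic columns requires 6·y_cooling + 3·y_feedstock = 66, 6·y_cooling + 6·y_feedstock = 87.
→ y_cooling = 7.5 and y_feedstock = 7.
Shadow price of cooling = 7.5.

7.5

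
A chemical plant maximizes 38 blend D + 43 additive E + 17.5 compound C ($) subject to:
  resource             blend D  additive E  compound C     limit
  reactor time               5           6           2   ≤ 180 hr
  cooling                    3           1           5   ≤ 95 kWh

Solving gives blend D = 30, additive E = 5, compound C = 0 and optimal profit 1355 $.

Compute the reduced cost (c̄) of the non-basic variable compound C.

At the optimum: reactor time uses 180 of 180 (binding); cooling uses 95 of 95 (binding).
The binding rows give the dual system: 5·y_reactor time + 3·y_cooling = 38 and 6·y_reactor time + 1·y_cooling = 43.
→ y_reactor time = 7 and y_cooling = 1.
Reduced cost of compound C: c₃ − yᵀa₃ = 17.5 − (7·2 + 1·5) = 17.5 − 19 = -1.5.

-1.5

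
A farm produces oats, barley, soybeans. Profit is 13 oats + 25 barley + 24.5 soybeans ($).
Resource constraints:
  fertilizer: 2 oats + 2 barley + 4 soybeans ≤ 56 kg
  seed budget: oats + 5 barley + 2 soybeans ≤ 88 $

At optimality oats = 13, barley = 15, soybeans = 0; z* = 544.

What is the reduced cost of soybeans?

Both fertilizer and seed budget are binding at x*.
The binding rows give the dual system: 2·y_fertilizer + 1·y_seed budget = 13 and 2·y_fertilizer + 5·y_seed budget = 25.
This yields shadow prices y_fertilizer = 5, y_seed budget = 3.
Reduced cost of soybeans: c₃ − yᵀa₃ = 24.5 − (5·4 + 3·2) = 24.5 − 26 = -1.5.

-1.5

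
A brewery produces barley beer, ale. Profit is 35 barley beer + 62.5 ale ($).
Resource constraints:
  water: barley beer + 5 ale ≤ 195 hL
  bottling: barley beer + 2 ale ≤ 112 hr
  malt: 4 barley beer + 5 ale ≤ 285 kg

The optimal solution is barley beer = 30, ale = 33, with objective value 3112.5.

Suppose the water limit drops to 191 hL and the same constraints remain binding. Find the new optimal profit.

3092.5

At the optimum: water uses 195 of 195 (binding); bottling uses 96 of 112 (slack = 16); malt uses 285 of 285 (binding).
By complementary slackness, y = 0 for the non-binding constraint.
Dual feasibility on the basic columns requires 1·y_water + 4·y_malt = 35, 5·y_water + 5·y_malt = 62.5.
This yields shadow prices y_water = 5, y_malt = 7.5.
Δz = y_water·Δb = 5 × (-4) = -20, so new z* = 3112.5 − 20 = 3092.5.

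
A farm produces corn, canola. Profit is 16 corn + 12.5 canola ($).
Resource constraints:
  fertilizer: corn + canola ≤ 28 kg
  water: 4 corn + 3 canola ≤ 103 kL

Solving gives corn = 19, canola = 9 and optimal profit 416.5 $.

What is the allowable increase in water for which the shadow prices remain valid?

9

Binding constraints: fertilizer, water. The basis is B = [[1,1],[4,3]] with det -1.
Per unit increase in water, x* moves by d = (1, -1).
The basis stays optimal until canola reaches 0; allowable increase = 9 kL.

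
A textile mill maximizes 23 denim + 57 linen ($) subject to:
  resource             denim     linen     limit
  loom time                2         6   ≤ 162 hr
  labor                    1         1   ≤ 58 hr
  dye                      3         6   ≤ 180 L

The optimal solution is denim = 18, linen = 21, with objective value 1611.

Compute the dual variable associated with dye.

Binding: loom time and dye. Non-binding: labor (19 unused).
Since labor is not tight, its dual is 0.
From A_Bᵀ y = c: 2·y_loom time + 3·y_dye = 23; 6·y_loom time + 6·y_dye = 57.
This yields shadow prices y_loom time = 5.5, y_dye = 4.
Shadow price of dye = 4.

4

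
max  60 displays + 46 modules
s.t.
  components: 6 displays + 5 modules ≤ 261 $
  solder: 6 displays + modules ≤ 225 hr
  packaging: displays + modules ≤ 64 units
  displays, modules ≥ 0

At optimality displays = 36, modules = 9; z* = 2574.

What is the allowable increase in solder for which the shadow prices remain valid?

Binding constraints: components, solder. The basis is B = [[6,5],[6,1]] with det -24.
Per unit increase in solder, x* moves by d = (0.2083, -0.25).
The basis stays optimal until modules reaches 0; allowable increase = 36 hr.

36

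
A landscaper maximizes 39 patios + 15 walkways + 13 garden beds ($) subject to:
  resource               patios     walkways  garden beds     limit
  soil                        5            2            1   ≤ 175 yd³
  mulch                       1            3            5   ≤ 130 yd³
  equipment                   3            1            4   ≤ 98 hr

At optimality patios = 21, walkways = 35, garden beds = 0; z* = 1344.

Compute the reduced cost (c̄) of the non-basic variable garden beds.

At the optimum: soil uses 175 of 175 (binding); mulch uses 126 of 130 (slack = 4); equipment uses 98 of 98 (binding).
Since mulch is not tight, its dual is 0.
From A_Bᵀ y = c: 5·y_soil + 3·y_equipment = 39; 2·y_soil + 1·y_equipment = 15.
→ y_soil = 6 and y_equipment = 3.
Reduced cost of garden beds: c₃ − yᵀa₃ = 13 − (6·1 + 3·4) = 13 − 18 = -5.

-5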